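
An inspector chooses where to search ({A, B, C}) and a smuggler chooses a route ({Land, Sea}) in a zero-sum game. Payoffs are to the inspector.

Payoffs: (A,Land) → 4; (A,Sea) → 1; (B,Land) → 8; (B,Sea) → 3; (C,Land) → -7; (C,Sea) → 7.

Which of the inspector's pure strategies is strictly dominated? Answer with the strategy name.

B gives a strictly higher payoff than A against every column: 8 > 4, 3 > 1.
So A is strictly dominated and the inspector never plays it.

A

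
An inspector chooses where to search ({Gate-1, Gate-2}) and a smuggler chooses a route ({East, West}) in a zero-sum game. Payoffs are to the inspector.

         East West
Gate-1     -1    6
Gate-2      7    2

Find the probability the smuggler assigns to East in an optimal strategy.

Row minima: Gate-1 → -1, Gate-2 → 2; maximin = 2.
Column maxima: East → 7, West → 6; minimax = 6.
2 ≠ 6, so there is no saddle point; optimal play is mixed.
Let the inspector play Gate-1 with probability p. Expected payoff against East: (-1)p + 7(1−p) = −8p + 7; against West: 6p + 2(1−p) = 4p + 2.
Setting these equal: −8p + 7 = 4p + 2 ⇒ −12p = -5 ⇒ p = 5/12, and the value is (-8)·(5/12) + 7 = 11/3.
For the smuggler: with q = P(East), equating Gate-1's and Gate-2's payoffs gives −7q + 6 = 5q + 2 ⇒ q = 1/3.

1/3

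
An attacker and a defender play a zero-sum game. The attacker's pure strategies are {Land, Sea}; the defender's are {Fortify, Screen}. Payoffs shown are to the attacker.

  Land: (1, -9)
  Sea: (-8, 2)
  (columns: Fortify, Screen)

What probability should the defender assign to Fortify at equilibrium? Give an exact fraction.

Row minima: Land → -9, Sea → -8; maximin = -8.
Column maxima: Fortify → 1, Screen → 2; minimax = 1.
-8 ≠ 1, so there is no saddle point; optimal play is mixed.
Let the attacker play Land with probability p. Expected payoff against Fortify: 1p + (-8)(1−p) = 9p − 8; against Screen: (-9)p + 2(1−p) = −11p + 2.
Setting these equal: 9p − 8 = −11p + 2 ⇒ 20p = 10 ⇒ p = 1/2, and the value is (9)·(1/2) − 8 = -7/2.
For the defender: with q = P(Fortify), equating Land's and Sea's payoffs gives 10q − 9 = −10q + 2 ⇒ q = 11/20.

11/20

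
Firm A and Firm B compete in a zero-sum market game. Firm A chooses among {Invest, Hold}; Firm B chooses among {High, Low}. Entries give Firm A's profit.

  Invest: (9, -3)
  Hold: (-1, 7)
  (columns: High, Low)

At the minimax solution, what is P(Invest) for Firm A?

2/5

Row minima: Invest → -3, Hold → -1; maximin = -1.
Column maxima: High → 9, Low → 7; minimax = 7.
-1 ≠ 7, so there is no saddle point; optimal play is mixed.
Let Firm A play Invest with probability p. Expected payoff against High: 9p + (-1)(1−p) = 10p − 1; against Low: (-3)p + 7(1−p) = −10p + 7.
Setting these equal: 10p − 1 = −10p + 7 ⇒ 20p = 8 ⇒ p = 2/5, and the value is (10)·(2/5) − 1 = 3.
For Firm B: with q = P(High), equating Invest's and Hold's payoffs gives 12q − 3 = −8q + 7 ⇒ q = 1/2.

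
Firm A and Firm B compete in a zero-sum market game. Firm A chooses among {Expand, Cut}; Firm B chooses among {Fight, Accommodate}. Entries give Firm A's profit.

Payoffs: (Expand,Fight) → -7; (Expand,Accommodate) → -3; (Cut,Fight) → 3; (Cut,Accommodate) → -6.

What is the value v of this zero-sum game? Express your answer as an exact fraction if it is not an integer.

-51/13

Row minima: Expand → -7, Cut → -6; maximin = -6.
Column maxima: Fight → 3, Accommodate → -3; minimax = -3.
-6 ≠ -3, so there is no saddle point; optimal play is mixed.
Let Firm A play Expand with probability p. Expected payoff against Fight: (-7)p + 3(1−p) = −10p + 3; against Accommodate: (-3)p + (-6)(1−p) = 3p − 6.
Setting these equal: −10p + 3 = 3p − 6 ⇒ −13p = -9 ⇒ p = 9/13, and the value is (-10)·(9/13) + 3 = -51/13.
For Firm B: with q = P(Fight), equating Expand's and Cut's payoffs gives −4q − 3 = 9q − 6 ⇒ q = 3/13.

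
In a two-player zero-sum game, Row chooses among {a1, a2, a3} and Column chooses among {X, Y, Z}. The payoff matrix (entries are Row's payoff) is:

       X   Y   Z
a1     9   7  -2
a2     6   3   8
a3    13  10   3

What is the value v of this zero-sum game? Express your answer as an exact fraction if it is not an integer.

Row minima: a1 → -2, a2 → 3, a3 → 3; maximin = 3.
Column maxima: X → 13, Y → 10, Z → 8; minimax = 8.
3 ≠ 8, so there is no saddle point; optimal play is mixed.
a1 is strictly dominated by a3, so Row never plays it.
X is strictly dominated by Y (it gives Row strictly more in every row), so Column never plays it.
On the remaining 2×2 (a2, a3 vs Y, Z):
Let Row play a2 with probability p. Expected payoff against Y: 3p + 10(1−p) = −7p + 10; against Z: 8p + 3(1−p) = 5p + 3.
Setting these equal: −7p + 10 = 5p + 3 ⇒ −12p = -7 ⇒ p = 7/12, and the value is (-7)·(7/12) + 10 = 71/12.
For Column: with q = P(Y), equating a2's and a3's payoffs gives −5q + 8 = 7q + 3 ⇒ q = 5/12.

71/12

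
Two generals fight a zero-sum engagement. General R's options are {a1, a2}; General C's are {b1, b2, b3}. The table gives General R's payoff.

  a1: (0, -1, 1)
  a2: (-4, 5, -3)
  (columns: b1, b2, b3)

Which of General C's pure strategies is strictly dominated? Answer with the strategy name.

b1 holds General R's payoff strictly below b3 in every row: 0 < 1, -4 < -3.
So b3 is strictly dominated for General C.

b3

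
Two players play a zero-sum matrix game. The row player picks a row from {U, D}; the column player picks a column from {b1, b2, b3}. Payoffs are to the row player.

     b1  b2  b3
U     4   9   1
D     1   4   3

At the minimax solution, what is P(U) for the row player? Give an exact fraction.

2/5

Row minima: U → 1, D → 1; maximin = 1.
Column maxima: b1 → 4, b2 → 9, b3 → 3; minimax = 3.
1 ≠ 3, so there is no saddle point; optimal play is mixed.
b2 is strictly dominated by b1 (it gives the row player strictly more in every row), so the column player never plays it.
On the remaining 2×2 (U, D vs b1, b3):
Let the row player play U with probability p. Expected payoff against b1: 4p + 1(1−p) = 3p + 1; against b3: 1p + 3(1−p) = −2p + 3.
Setting these equal: 3p + 1 = −2p + 3 ⇒ 5p = 2 ⇒ p = 2/5, and the value is (3)·(2/5) + 1 = 11/5.
For the column player: with q = P(b1), equating U's and D's payoffs gives 3q + 1 = −2q + 3 ⇒ q = 2/5.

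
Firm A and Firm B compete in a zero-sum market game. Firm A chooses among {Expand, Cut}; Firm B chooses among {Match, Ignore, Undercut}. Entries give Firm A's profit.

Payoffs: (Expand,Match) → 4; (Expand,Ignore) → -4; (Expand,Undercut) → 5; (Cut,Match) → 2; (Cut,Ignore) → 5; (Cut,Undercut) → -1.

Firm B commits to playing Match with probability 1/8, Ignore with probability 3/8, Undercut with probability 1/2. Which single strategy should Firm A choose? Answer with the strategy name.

Expected payoff of Expand: (1/8)·4 + (3/8)·(-4) + (1/2)·5 = 3/2.
Expected payoff of Cut: (1/8)·2 + (3/8)·5 + (1/2)·(-1) = 13/8.
The largest is 13/8, so Firm A's best response is Cut.

Cut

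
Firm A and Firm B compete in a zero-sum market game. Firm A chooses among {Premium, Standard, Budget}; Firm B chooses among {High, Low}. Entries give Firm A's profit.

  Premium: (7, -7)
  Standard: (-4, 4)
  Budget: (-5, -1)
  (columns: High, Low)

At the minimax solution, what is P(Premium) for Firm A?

Row minima: Premium → -7, Standard → -4, Budget → -5; maximin = -4.
Column maxima: High → 7, Low → 4; minimax = 4.
-4 ≠ 4, so there is no saddle point; optimal play is mixed.
Budget is strictly dominated by Standard, so Firm A never plays it.
On the remaining 2×2 (Premium, Standard vs High, Low):
Let Firm A play Premium with probability p. Expected payoff against High: 7p + (-4)(1−p) = 11p − 4; against Low: (-7)p + 4(1−p) = −11p + 4.
Setting these equal: 11p − 4 = −11p + 4 ⇒ 22p = 8 ⇒ p = 4/11, and the value is (11)·(4/11) − 4 = 0.
For Firm B: with q = P(High), equating Premium's and Standard's payoffs gives 14q − 7 = −8q + 4 ⇒ q = 1/2.

4/11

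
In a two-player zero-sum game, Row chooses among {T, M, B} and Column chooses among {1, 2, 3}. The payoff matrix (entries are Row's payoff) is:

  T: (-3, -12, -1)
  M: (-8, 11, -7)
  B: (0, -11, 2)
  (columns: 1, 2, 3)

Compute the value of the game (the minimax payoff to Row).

Row minima: T → -12, M → -8, B → -11; maximin = -8.
Column maxima: 1 → 0, 2 → 11, 3 → 2; minimax = 0.
-8 ≠ 0, so there is no saddle point; optimal play is mixed.
T is strictly dominated by B, so Row never plays it.
3 is strictly dominated by 1 (it gives Row strictly more in every row), so Column never plays it.
On the remaining 2×2 (M, B vs 1, 2):
Let Row play M with probability p. Expected payoff against 1: (-8)p + 0(1−p) = −8p; against 2: 11p + (-11)(1−p) = 22p − 11.
Setting these equal: −8p = 22p − 11 ⇒ −30p = -11 ⇒ p = 11/30, and the value is (-8)·(11/30) = -44/15.
For Column: with q = P(1), equating M's and B's payoffs gives −19q + 11 = 11q − 11 ⇒ q = 11/15.

-44/15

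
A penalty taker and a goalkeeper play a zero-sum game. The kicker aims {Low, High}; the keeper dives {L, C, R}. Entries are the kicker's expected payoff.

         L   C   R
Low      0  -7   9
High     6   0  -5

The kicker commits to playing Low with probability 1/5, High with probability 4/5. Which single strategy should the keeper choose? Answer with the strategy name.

R

If the keeper plays L, the kicker's expected payoff is (1/5)·0 + (4/5)·6 = 24/5.
If the keeper plays C, the kicker's expected payoff is (1/5)·(-7) + (4/5)·0 = -7/5.
If the keeper plays R, the kicker's expected payoff is (1/5)·9 + (4/5)·(-5) = -11/5.
The keeper minimizes the kicker's payoff; the smallest is -11/5, so the best response is R.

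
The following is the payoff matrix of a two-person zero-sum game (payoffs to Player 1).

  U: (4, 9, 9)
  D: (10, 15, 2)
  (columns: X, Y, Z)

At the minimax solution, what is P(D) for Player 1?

Row minima: U → 4, D → 2; maximin = 4.
Column maxima: X → 10, Y → 15, Z → 9; minimax = 9.
4 ≠ 9, so there is no saddle point; optimal play is mixed.
Y is strictly dominated by X (it gives Player 1 strictly more in every row), so Player 2 never plays it.
On the remaining 2×2 (U, D vs X, Z):
Let Player 1 play U with probability p. Expected payoff against X: 4p + 10(1−p) = −6p + 10; against Z: 9p + 2(1−p) = 7p + 2.
Setting these equal: −6p + 10 = 7p + 2 ⇒ −13p = -8 ⇒ p = 8/13, and the value is (-6)·(8/13) + 10 = 82/13.
For Player 2: with q = P(X), equating U's and D's payoffs gives −5q + 9 = 8q + 2 ⇒ q = 7/13.

5/13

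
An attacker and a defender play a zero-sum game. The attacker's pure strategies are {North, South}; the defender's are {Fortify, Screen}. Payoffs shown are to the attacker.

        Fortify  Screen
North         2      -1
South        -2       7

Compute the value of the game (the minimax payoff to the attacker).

Row minima: North → -1, South → -2; maximin = -1.
Column maxima: Fortify → 2, Screen → 7; minimax = 2.
-1 ≠ 2, so there is no saddle point; optimal play is mixed.
Let the attacker play North with probability p. Expected payoff against Fortify: 2p + (-2)(1−p) = 4p − 2; against Screen: (-1)p + 7(1−p) = −8p + 7.
Setting these equal: 4p − 2 = −8p + 7 ⇒ 12p = 9 ⇒ p = 3/4, and the value is (4)·(3/4) − 2 = 1.
For the defender: with q = P(Fortify), equating North's and South's payoffs gives 3q − 1 = −9q + 7 ⇒ q = 2/3.

1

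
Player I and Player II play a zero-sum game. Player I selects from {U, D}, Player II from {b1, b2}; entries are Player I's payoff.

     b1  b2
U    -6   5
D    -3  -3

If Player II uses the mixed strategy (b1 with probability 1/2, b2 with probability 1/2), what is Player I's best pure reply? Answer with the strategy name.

Expected payoff of U: (1/2)·(-6) + (1/2)·5 = -1/2.
Expected payoff of D: (1/2)·(-3) + (1/2)·(-3) = -3.
The largest is -1/2, so Player I's best response is U.

U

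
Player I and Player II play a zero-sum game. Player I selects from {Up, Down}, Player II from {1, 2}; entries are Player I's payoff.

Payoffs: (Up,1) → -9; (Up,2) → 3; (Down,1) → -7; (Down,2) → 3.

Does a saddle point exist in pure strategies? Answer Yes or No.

Yes

Row minima: Up → -9, Down → -7; maximin = -7.
Column maxima: 1 → -7, 2 → 3; minimax = -7.
maximin = minimax = -7, so a saddle point exists.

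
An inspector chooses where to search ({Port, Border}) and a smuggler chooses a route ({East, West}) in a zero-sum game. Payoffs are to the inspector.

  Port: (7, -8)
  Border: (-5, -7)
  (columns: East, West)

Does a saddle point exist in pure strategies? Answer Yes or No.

Yes

Row minima: Port → -8, Border → -7; maximin = -7.
Column maxima: East → 7, West → -7; minimax = -7.
maximin = minimax = -7, so a saddle point exists.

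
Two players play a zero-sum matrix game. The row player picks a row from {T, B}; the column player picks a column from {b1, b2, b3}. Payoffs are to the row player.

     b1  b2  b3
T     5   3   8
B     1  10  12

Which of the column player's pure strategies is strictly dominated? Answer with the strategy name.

b3

b1 holds the row player's payoff strictly below b3 in every row: 5 < 8, 1 < 12.
So b3 is strictly dominated for the column player.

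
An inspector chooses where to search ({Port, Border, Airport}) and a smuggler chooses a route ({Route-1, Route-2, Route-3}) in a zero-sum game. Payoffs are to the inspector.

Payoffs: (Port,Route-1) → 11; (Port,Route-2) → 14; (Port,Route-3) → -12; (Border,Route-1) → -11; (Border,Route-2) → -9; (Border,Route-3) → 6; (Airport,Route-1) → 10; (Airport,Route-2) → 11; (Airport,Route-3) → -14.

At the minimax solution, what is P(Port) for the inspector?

Row minima: Port → -12, Border → -11, Airport → -14; maximin = -11.
Column maxima: Route-1 → 11, Route-2 → 14, Route-3 → 6; minimax = 6.
-11 ≠ 6, so there is no saddle point; optimal play is mixed.
Airport is strictly dominated by Port, so the inspector never plays it.
Route-2 is strictly dominated by Route-1 (it gives the inspector strictly more in every row), so the smuggler never plays it.
On the remaining 2×2 (Port, Border vs Route-1, Route-3):
Let the inspector play Port with probability p. Expected payoff against Route-1: 11p + (-11)(1−p) = 22p − 11; against Route-3: (-12)p + 6(1−p) = −18p + 6.
Setting these equal: 22p − 11 = −18p + 6 ⇒ 40p = 17 ⇒ p = 17/40, and the value is (22)·(17/40) − 11 = -33/20.
For the smuggler: with q = P(Route-1), equating Port's and Border's payoffs gives 23q − 12 = −17q + 6 ⇒ q = 9/20.

17/40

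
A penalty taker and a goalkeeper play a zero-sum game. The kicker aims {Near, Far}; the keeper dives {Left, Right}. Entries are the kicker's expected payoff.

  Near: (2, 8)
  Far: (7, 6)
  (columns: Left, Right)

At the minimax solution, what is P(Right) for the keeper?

5/7

Row minima: Near → 2, Far → 6; maximin = 6.
Column maxima: Left → 7, Right → 8; minimax = 7.
6 ≠ 7, so there is no saddle point; optimal play is mixed.
Let the kicker play Near with probability p. Expected payoff against Left: 2p + 7(1−p) = −5p + 7; against Right: 8p + 6(1−p) = 2p + 6.
Setting these equal: −5p + 7 = 2p + 6 ⇒ −7p = -1 ⇒ p = 1/7, and the value is (-5)·(1/7) + 7 = 44/7.
For the keeper: with q = P(Left), equating Near's and Far's payoffs gives −6q + 8 = q + 6 ⇒ q = 2/7.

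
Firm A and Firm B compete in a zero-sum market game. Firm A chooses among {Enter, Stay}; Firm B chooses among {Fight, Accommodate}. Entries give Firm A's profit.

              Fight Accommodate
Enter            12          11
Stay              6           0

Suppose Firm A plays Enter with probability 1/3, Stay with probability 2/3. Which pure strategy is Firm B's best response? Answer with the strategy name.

If Firm B plays Fight, Firm A's expected payoff is (1/3)·12 + (2/3)·6 = 8.
If Firm B plays Accommodate, Firm A's expected payoff is (1/3)·11 + (2/3)·0 = 11/3.
Firm B minimizes Firm A's payoff; the smallest is 11/3, so the best response is Accommodate.

Accommodate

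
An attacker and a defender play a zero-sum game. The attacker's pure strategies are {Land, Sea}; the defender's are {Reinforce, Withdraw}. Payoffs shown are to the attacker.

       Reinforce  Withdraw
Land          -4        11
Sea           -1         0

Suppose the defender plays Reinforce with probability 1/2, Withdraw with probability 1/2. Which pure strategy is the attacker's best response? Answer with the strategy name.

Expected payoff of Land: (1/2)·(-4) + (1/2)·11 = 7/2.
Expected payoff of Sea: (1/2)·(-1) + (1/2)·0 = -1/2.
The largest is 7/2, so the attacker's best response is Land.

Land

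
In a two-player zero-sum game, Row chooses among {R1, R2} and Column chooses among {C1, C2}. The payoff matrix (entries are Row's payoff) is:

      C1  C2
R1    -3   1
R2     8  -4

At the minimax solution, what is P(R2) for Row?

1/4

Row minima: R1 → -3, R2 → -4; maximin = -3.
Column maxima: C1 → 8, C2 → 1; minimax = 1.
-3 ≠ 1, so there is no saddle point; optimal play is mixed.
Let Row play R1 with probability p. Expected payoff against C1: (-3)p + 8(1−p) = −11p + 8; against C2: 1p + (-4)(1−p) = 5p − 4.
Setting these equal: −11p + 8 = 5p − 4 ⇒ −16p = -12 ⇒ p = 3/4, and the value is (-11)·(3/4) + 8 = -1/4.
For Column: with q = P(C1), equating R1's and R2's payoffs gives −4q + 1 = 12q − 4 ⇒ q = 5/16.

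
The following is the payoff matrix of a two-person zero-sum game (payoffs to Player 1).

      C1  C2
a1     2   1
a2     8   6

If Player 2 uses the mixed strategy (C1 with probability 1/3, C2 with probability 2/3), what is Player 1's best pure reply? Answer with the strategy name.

Expected payoff of a1: (1/3)·2 + (2/3)·1 = 4/3.
Expected payoff of a2: (1/3)·8 + (2/3)·6 = 20/3.
The largest is 20/3, so Player 1's best response is a2.

a2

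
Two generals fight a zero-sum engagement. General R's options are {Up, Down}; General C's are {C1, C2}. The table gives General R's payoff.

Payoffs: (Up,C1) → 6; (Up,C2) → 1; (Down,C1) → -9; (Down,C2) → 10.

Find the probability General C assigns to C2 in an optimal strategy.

Row minima: Up → 1, Down → -9; maximin = 1.
Column maxima: C1 → 6, C2 → 10; minimax = 6.
1 ≠ 6, so there is no saddle point; optimal play is mixed.
Let General R play Up with probability p. Expected payoff against C1: 6p + (-9)(1−p) = 15p − 9; against C2: 1p + 10(1−p) = −9p + 10.
Setting these equal: 15p − 9 = −9p + 10 ⇒ 24p = 19 ⇒ p = 19/24, and the value is (15)·(19/24) − 9 = 23/8.
For General C: with q = P(C1), equating Up's and Down's payoffs gives 5q + 1 = −19q + 10 ⇒ q = 3/8.

5/8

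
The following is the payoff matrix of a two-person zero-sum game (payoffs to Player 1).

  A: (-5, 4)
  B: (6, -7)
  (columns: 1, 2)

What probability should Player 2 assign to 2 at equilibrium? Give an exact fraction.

Row minima: A → -5, B → -7; maximin = -5.
Column maxima: 1 → 6, 2 → 4; minimax = 4.
-5 ≠ 4, so there is no saddle point; optimal play is mixed.
Let Player 1 play A with probability p. Expected payoff against 1: (-5)p + 6(1−p) = −11p + 6; against 2: 4p + (-7)(1−p) = 11p − 7.
Setting these equal: −11p + 6 = 11p − 7 ⇒ −22p = -13 ⇒ p = 13/22, and the value is (-11)·(13/22) + 6 = -1/2.
For Player 2: with q = P(1), equating A's and B's payoffs gives −9q + 4 = 13q − 7 ⇒ q = 1/2.

1/2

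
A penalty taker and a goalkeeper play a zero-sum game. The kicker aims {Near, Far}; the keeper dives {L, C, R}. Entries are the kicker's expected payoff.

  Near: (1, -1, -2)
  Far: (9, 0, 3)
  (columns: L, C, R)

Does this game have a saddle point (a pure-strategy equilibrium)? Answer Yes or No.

Row minima: Near → -2, Far → 0; maximin = 0.
Column maxima: L → 9, C → 0, R → 3; minimax = 0.
maximin = minimax = 0, so a saddle point exists.

Yes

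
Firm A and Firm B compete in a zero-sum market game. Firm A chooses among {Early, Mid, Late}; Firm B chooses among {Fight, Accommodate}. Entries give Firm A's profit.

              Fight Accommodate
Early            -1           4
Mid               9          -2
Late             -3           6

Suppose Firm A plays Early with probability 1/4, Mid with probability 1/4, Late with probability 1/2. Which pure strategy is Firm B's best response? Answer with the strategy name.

Fight

If Firm B plays Fight, Firm A's expected payoff is (1/4)·(-1) + (1/4)·9 + (1/2)·(-3) = 1/2.
If Firm B plays Accommodate, Firm A's expected payoff is (1/4)·4 + (1/4)·(-2) + (1/2)·6 = 7/2.
Firm B minimizes Firm A's payoff; the smallest is 1/2, so the best response is Fight.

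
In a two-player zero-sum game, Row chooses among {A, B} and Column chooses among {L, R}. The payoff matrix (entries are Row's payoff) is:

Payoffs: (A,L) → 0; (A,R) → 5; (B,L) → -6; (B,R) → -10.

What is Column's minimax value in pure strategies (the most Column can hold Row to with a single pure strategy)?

0

Column maxima: L → 0, R → 5.
The smallest of these is 0.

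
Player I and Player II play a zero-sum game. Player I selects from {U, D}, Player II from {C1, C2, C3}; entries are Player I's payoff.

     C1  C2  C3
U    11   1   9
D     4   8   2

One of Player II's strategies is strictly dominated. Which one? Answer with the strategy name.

C1

C3 holds Player I's payoff strictly below C1 in every row: 9 < 11, 2 < 4.
So C1 is strictly dominated for Player II.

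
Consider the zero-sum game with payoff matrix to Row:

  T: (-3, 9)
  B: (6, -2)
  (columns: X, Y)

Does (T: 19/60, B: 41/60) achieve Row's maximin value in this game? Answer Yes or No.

No

Against X this mix gives (19/60)·(-3) + (41/60)·6 = 63/20.
Against Y this mix gives (19/60)·9 + (41/60)·(-2) = 89/60.
Column will play Y, holding Row to 89/60. Shifting weight toward the row that does better against Y would raise this floor (the equalizing mix achieves 12/5 against both Y and X), so the proposed strategy is not optimal.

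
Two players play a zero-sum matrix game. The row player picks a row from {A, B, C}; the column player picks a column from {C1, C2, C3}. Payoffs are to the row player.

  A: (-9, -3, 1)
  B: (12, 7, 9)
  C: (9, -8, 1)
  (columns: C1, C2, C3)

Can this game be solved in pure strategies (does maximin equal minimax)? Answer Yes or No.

Yes

Row minima: A → -9, B → 7, C → -8; maximin = 7.
Column maxima: C1 → 12, C2 → 7, C3 → 9; minimax = 7.
maximin = minimax = 7, so a saddle point exists.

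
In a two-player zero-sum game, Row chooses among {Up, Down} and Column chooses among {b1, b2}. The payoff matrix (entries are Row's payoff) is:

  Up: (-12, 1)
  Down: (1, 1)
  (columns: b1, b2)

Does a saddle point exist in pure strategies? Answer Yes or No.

Row minima: Up → -12, Down → 1; maximin = 1.
Column maxima: b1 → 1, b2 → 1; minimax = 1.
maximin = minimax = 1, so a saddle point exists.

Yes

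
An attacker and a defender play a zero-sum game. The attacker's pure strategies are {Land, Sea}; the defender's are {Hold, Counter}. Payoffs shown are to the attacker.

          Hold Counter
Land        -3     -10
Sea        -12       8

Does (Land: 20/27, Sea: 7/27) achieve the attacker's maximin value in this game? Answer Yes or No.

Yes

Against Hold this mix gives (20/27)·(-3) + (7/27)·(-12) = -16/3.
Against Counter this mix gives (20/27)·(-10) + (7/27)·8 = -16/3.
All of the defender's active replies (Hold, Counter) yield -16/3, and no column does worse for the attacker. The mix makes the defender indifferent and guarantees -16/3, so it is optimal.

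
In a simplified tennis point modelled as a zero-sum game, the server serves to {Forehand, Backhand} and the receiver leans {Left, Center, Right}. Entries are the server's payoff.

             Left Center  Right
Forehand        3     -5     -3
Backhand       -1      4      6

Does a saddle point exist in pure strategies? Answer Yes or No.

Row minima: Forehand → -5, Backhand → -1; maximin = -1.
Column maxima: Left → 3, Center → 4, Right → 6; minimax = 3.
-1 ≠ 3, so no pure-strategy equilibrium exists.

No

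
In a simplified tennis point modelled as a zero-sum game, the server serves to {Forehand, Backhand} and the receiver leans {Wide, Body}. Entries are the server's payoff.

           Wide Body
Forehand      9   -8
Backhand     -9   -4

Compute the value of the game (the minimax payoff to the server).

-54/11

Row minima: Forehand → -8, Backhand → -9; maximin = -8.
Column maxima: Wide → 9, Body → -4; minimax = -4.
-8 ≠ -4, so there is no saddle point; optimal play is mixed.
Let the server play Forehand with probability p. Expected payoff against Wide: 9p + (-9)(1−p) = 18p − 9; against Body: (-8)p + (-4)(1−p) = −4p − 4.
Setting these equal: 18p − 9 = −4p − 4 ⇒ 22p = 5 ⇒ p = 5/22, and the value is (18)·(5/22) − 9 = -54/11.
For the receiver: with q = P(Wide), equating Forehand's and Backhand's payoffs gives 17q − 8 = −5q − 4 ⇒ q = 2/11.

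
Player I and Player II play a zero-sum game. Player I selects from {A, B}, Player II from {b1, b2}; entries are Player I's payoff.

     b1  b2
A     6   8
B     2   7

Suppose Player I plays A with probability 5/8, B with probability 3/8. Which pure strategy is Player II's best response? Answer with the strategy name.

If Player II plays b1, Player I's expected payoff is (5/8)·6 + (3/8)·2 = 9/2.
If Player II plays b2, Player I's expected payoff is (5/8)·8 + (3/8)·7 = 61/8.
Player II minimizes Player I's payoff; the smallest is 9/2, so the best response is b1.

b1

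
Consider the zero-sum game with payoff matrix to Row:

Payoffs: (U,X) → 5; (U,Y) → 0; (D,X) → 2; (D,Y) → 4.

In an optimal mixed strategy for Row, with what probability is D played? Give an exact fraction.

5/7

Row minima: U → 0, D → 2; maximin = 2.
Column maxima: X → 5, Y → 4; minimax = 4.
2 ≠ 4, so there is no saddle point; optimal play is mixed.
Let Row play U with probability p. Expected payoff against X: 5p + 2(1−p) = 3p + 2; against Y: 0p + 4(1−p) = −4p + 4.
Setting these equal: 3p + 2 = −4p + 4 ⇒ 7p = 2 ⇒ p = 2/7, and the value is (3)·(2/7) + 2 = 20/7.
For Column: with q = P(X), equating U's and D's payoffs gives 5q = −2q + 4 ⇒ q = 4/7.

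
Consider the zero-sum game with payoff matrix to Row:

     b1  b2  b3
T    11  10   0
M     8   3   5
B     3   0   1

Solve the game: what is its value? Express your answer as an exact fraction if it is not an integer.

Row minima: T → 0, M → 3, B → 0; maximin = 3.
Column maxima: b1 → 11, b2 → 10, b3 → 5; minimax = 5.
3 ≠ 5, so there is no saddle point; optimal play is mixed.
B is strictly dominated by M, so Row never plays it.
b1 is strictly dominated by b2 (it gives Row strictly more in every row), so Column never plays it.
On the remaining 2×2 (T, M vs b2, b3):
Let Row play T with probability p. Expected payoff against b2: 10p + 3(1−p) = 7p + 3; against b3: 0p + 5(1−p) = −5p + 5.
Setting these equal: 7p + 3 = −5p + 5 ⇒ 12p = 2 ⇒ p = 1/6, and the value is (7)·(1/6) + 3 = 25/6.
For Column: with q = P(b2), equating T's and M's payoffs gives 10q = −2q + 5 ⇒ q = 5/12.

25/6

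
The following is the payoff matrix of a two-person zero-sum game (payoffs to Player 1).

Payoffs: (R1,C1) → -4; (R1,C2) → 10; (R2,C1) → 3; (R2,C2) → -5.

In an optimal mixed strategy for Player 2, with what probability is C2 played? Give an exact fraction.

7/22

Row minima: R1 → -4, R2 → -5; maximin = -4.
Column maxima: C1 → 3, C2 → 10; minimax = 3.
-4 ≠ 3, so there is no saddle point; optimal play is mixed.
Let Player 1 play R1 with probability p. Expected payoff against C1: (-4)p + 3(1−p) = −7p + 3; against C2: 10p + (-5)(1−p) = 15p − 5.
Setting these equal: −7p + 3 = 15p − 5 ⇒ −22p = -8 ⇒ p = 4/11, and the value is (-7)·(4/11) + 3 = 5/11.
For Player 2: with q = P(C1), equating R1's and R2's payoffs gives −14q + 10 = 8q − 5 ⇒ q = 15/22.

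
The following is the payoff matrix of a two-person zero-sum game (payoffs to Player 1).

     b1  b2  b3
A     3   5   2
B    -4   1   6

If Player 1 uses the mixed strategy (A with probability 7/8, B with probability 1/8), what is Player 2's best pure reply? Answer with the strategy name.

b1

If Player 2 plays b1, Player 1's expected payoff is (7/8)·3 + (1/8)·(-4) = 17/8.
If Player 2 plays b2, Player 1's expected payoff is (7/8)·5 + (1/8)·1 = 9/2.
If Player 2 plays b3, Player 1's expected payoff is (7/8)·2 + (1/8)·6 = 5/2.
Player 2 minimizes Player 1's payoff; the smallest is 17/8, so the best response is b1.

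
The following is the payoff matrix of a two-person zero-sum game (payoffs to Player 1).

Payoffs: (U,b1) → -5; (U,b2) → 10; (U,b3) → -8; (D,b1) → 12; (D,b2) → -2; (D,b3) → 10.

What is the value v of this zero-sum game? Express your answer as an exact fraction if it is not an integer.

14/5

Row minima: U → -8, D → -2; maximin = -2.
Column maxima: b1 → 12, b2 → 10, b3 → 10; minimax = 10.
-2 ≠ 10, so there is no saddle point; optimal play is mixed.
b1 is strictly dominated by b3 (it gives Player 1 strictly more in every row), so Player 2 never plays it.
On the remaining 2×2 (U, D vs b2, b3):
Let Player 1 play U with probability p. Expected payoff against b2: 10p + (-2)(1−p) = 12p − 2; against b3: (-8)p + 10(1−p) = −18p + 10.
Setting these equal: 12p − 2 = −18p + 10 ⇒ 30p = 12 ⇒ p = 2/5, and the value is (12)·(2/5) − 2 = 14/5.
For Player 2: with q = P(b2), equating U's and D's payoffs gives 18q − 8 = −12q + 10 ⇒ q = 3/5.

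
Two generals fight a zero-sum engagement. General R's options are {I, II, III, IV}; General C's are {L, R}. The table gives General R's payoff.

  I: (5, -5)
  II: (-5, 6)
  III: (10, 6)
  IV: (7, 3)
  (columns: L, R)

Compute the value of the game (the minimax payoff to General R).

Row minima: I → -5, II → -5, III → 6, IV → 3; maximin = 6.
Column maxima: L → 10, R → 6; minimax = 6.
Since maximin = minimax = 6, there is a saddle point and the value is 6.

6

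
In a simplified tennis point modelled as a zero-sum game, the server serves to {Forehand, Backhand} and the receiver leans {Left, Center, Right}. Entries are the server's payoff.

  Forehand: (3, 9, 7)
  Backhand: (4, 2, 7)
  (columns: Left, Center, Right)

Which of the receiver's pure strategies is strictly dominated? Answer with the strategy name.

Right

Left holds the server's payoff strictly below Right in every row: 3 < 7, 4 < 7.
So Right is strictly dominated for the receiver.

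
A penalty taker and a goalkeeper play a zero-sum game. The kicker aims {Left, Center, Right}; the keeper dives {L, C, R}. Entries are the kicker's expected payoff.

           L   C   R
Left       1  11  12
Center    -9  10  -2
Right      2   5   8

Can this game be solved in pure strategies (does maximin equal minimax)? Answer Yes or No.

Yes

Row minima: Left → 1, Center → -9, Right → 2; maximin = 2.
Column maxima: L → 2, C → 11, R → 12; minimax = 2.
maximin = minimax = 2, so a saddle point exists.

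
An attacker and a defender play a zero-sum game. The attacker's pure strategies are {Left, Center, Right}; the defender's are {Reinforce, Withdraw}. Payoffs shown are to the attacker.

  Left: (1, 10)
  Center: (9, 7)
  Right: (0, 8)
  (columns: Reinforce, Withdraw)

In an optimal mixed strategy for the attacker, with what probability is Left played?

2/11

Row minima: Left → 1, Center → 7, Right → 0; maximin = 7.
Column maxima: Reinforce → 9, Withdraw → 10; minimax = 9.
7 ≠ 9, so there is no saddle point; optimal play is mixed.
Right is strictly dominated by Left, so the attacker never plays it.
On the remaining 2×2 (Left, Center vs Reinforce, Withdraw):
Let the attacker play Left with probability p. Expected payoff against Reinforce: 1p + 9(1−p) = −8p + 9; against Withdraw: 10p + 7(1−p) = 3p + 7.
Setting these equal: −8p + 9 = 3p + 7 ⇒ −11p = -2 ⇒ p = 2/11, and the value is (-8)·(2/11) + 9 = 83/11.
For the defender: with q = P(Reinforce), equating Left's and Center's payoffs gives −9q + 10 = 2q + 7 ⇒ q = 3/11.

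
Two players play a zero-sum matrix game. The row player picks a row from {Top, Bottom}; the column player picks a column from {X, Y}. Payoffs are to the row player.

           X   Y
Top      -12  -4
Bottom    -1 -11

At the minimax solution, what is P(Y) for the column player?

Row minima: Top → -12, Bottom → -11; maximin = -11.
Column maxima: X → -1, Y → -4; minimax = -4.
-11 ≠ -4, so there is no saddle point; optimal play is mixed.
Let the row player play Top with probability p. Expected payoff against X: (-12)p + (-1)(1−p) = −11p − 1; against Y: (-4)p + (-11)(1−p) = 7p − 11.
Setting these equal: −11p − 1 = 7p − 11 ⇒ −18p = -10 ⇒ p = 5/9, and the value is (-11)·(5/9) − 1 = -64/9.
For the column player: with q = P(X), equating Top's and Bottom's payoffs gives −8q − 4 = 10q − 11 ⇒ q = 7/18.

11/18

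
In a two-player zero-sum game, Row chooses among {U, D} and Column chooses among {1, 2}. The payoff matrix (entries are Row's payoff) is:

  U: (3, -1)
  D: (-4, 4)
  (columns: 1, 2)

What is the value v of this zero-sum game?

2/3

Row minima: U → -1, D → -4; maximin = -1.
Column maxima: 1 → 3, 2 → 4; minimax = 3.
-1 ≠ 3, so there is no saddle point; optimal play is mixed.
Let Row play U with probability p. Expected payoff against 1: 3p + (-4)(1−p) = 7p − 4; against 2: (-1)p + 4(1−p) = −5p + 4.
Setting these equal: 7p − 4 = −5p + 4 ⇒ 12p = 8 ⇒ p = 2/3, and the value is (7)·(2/3) − 4 = 2/3.
For Column: with q = P(1), equating U's and D's payoffs gives 4q − 1 = −8q + 4 ⇒ q = 5/12.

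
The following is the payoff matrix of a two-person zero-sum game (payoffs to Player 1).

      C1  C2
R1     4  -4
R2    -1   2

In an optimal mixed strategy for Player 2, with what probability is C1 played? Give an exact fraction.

Row minima: R1 → -4, R2 → -1; maximin = -1.
Column maxima: C1 → 4, C2 → 2; minimax = 2.
-1 ≠ 2, so there is no saddle point; optimal play is mixed.
Let Player 1 play R1 with probability p. Expected payoff against C1: 4p + (-1)(1−p) = 5p − 1; against C2: (-4)p + 2(1−p) = −6p + 2.
Setting these equal: 5p − 1 = −6p + 2 ⇒ 11p = 3 ⇒ p = 3/11, and the value is (5)·(3/11) − 1 = 4/11.
For Player 2: with q = P(C1), equating R1's and R2's payoffs gives 8q − 4 = −3q + 2 ⇒ q = 6/11.

6/11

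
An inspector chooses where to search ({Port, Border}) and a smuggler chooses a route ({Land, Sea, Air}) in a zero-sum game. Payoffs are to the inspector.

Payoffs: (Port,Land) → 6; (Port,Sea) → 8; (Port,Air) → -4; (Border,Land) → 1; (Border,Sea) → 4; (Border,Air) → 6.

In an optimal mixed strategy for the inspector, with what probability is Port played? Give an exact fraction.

1/3

Row minima: Port → -4, Border → 1; maximin = 1.
Column maxima: Land → 6, Sea → 8, Air → 6; minimax = 6.
1 ≠ 6, so there is no saddle point; optimal play is mixed.
Sea is strictly dominated by Land (it gives the inspector strictly more in every row), so the smuggler never plays it.
On the remaining 2×2 (Port, Border vs Land, Air):
Let the inspector play Port with probability p. Expected payoff against Land: 6p + 1(1−p) = 5p + 1; against Air: (-4)p + 6(1−p) = −10p + 6.
Setting these equal: 5p + 1 = −10p + 6 ⇒ 15p = 5 ⇒ p = 1/3, and the value is (5)·(1/3) + 1 = 8/3.
For the smuggler: with q = P(Land), equating Port's and Border's payoffs gives 10q − 4 = −5q + 6 ⇒ q = 2/3.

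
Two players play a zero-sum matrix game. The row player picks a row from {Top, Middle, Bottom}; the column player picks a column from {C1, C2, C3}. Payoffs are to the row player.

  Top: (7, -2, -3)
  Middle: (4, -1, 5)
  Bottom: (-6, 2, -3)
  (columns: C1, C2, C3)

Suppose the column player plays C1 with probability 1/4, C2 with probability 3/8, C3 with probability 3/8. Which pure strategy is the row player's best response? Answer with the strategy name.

Middle

Expected payoff of Top: (1/4)·7 + (3/8)·(-2) + (3/8)·(-3) = -1/8.
Expected payoff of Middle: (1/4)·4 + (3/8)·(-1) + (3/8)·5 = 5/2.
Expected payoff of Bottom: (1/4)·(-6) + (3/8)·2 + (3/8)·(-3) = -15/8.
The largest is 5/2, so the row player's best response is Middle.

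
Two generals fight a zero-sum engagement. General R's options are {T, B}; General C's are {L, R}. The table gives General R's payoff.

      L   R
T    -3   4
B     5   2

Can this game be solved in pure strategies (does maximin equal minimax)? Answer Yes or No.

No

Row minima: T → -3, B → 2; maximin = 2.
Column maxima: L → 5, R → 4; minimax = 4.
2 ≠ 4, so no pure-strategy equilibrium exists.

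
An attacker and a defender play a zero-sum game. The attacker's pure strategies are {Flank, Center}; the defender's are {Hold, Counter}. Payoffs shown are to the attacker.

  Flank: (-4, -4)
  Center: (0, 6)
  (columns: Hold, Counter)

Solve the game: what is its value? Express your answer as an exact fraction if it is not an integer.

Row minima: Flank → -4, Center → 0; maximin = 0.
Column maxima: Hold → 0, Counter → 6; minimax = 0.
Since maximin = minimax = 0, there is a saddle point and the value is 0.

0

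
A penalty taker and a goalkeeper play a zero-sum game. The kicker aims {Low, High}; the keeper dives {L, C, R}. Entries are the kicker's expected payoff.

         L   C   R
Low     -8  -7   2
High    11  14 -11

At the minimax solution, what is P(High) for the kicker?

Row minima: Low → -8, High → -11; maximin = -8.
Column maxima: L → 11, C → 14, R → 2; minimax = 2.
-8 ≠ 2, so there is no saddle point; optimal play is mixed.
C is strictly dominated by L (it gives the kicker strictly more in every row), so the keeper never plays it.
On the remaining 2×2 (Low, High vs L, R):
Let the kicker play Low with probability p. Expected payoff against L: (-8)p + 11(1−p) = −19p + 11; against R: 2p + (-11)(1−p) = 13p − 11.
Setting these equal: −19p + 11 = 13p − 11 ⇒ −32p = -22 ⇒ p = 11/16, and the value is (-19)·(11/16) + 11 = -33/16.
For the keeper: with q = P(L), equating Low's and High's payoffs gives −10q + 2 = 22q − 11 ⇒ q = 13/32.

5/16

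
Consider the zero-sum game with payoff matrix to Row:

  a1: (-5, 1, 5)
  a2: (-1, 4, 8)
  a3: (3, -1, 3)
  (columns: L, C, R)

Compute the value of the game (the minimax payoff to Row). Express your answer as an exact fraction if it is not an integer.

Row minima: a1 → -5, a2 → -1, a3 → -1; maximin = -1.
Column maxima: L → 3, C → 4, R → 8; minimax = 3.
-1 ≠ 3, so there is no saddle point; optimal play is mixed.
a1 is strictly dominated by a2, so Row never plays it.
R is strictly dominated by C (it gives Row strictly more in every row), so Column never plays it.
On the remaining 2×2 (a2, a3 vs L, C):
Let Row play a2 with probability p. Expected payoff against L: (-1)p + 3(1−p) = −4p + 3; against C: 4p + (-1)(1−p) = 5p − 1.
Setting these equal: −4p + 3 = 5p − 1 ⇒ −9p = -4 ⇒ p = 4/9, and the value is (-4)·(4/9) + 3 = 11/9.
For Column: with q = P(L), equating a2's and a3's payoffs gives −5q + 4 = 4q − 1 ⇒ q = 5/9.

11/9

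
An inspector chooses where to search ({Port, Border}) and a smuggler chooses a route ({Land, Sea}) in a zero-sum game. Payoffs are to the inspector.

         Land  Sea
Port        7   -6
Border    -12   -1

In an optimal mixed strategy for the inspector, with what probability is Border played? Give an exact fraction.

Row minima: Port → -6, Border → -12; maximin = -6.
Column maxima: Land → 7, Sea → -1; minimax = -1.
-6 ≠ -1, so there is no saddle point; optimal play is mixed.
Let the inspector play Port with probability p. Expected payoff against Land: 7p + (-12)(1−p) = 19p − 12; against Sea: (-6)p + (-1)(1−p) = −5p − 1.
Setting these equal: 19p − 12 = −5p − 1 ⇒ 24p = 11 ⇒ p = 11/24, and the value is (19)·(11/24) − 12 = -79/24.
For the smuggler: with q = P(Land), equating Port's and Border's payoffs gives 13q − 6 = −11q − 1 ⇒ q = 5/24.

13/24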